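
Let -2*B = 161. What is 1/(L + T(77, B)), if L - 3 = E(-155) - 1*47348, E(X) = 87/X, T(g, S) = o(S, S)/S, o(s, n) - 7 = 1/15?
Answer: -74865/3544532018 ≈ -2.1121e-5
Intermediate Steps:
B = -161/2 (B = -1/2*161 = -161/2 ≈ -80.500)
o(s, n) = 106/15 (o(s, n) = 7 + 1/15 = 106/15)
T(g, S) = 106/(15*S)
L = -7338562/155 (L = 3 + (87/(-155) - 1*47348) = 3 + (87*(-1/155) - 47348) = 3 + (-87/155 - 47348) = 3 - 7339027/155 = -7338562/155 ≈ -47346.)
1/(L + T(77, B)) = 1/(-7338562/155 + 106/(15*(-161/2))) = 1/(-7338562/155 + (106/15)*(-2/161)) = 1/(-7338562/155 - 212/2415) = 1/(-3544532018/74865) = -74865/3544532018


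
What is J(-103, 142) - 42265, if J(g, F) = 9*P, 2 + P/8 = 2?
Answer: -42265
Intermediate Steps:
P = 0 (P = -16 + 8*2 = -16 + 16 = 0)
J(g, F) = 0 (J(g, F) = 9*0 = 0)
J(-103, 142) - 42265 = 0 - 42265 = -42265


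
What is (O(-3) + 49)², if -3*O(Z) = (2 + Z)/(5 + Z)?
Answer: 87025/36 ≈ 2417.4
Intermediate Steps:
O(Z) = -(2 + Z)/(3*(5 + Z))
(O(-3) + 49)² = ((-2 - 1*(-3))/(3*(5 - 3)) + 49)² = ((⅓)*(-2 + 3)/2 + 49)² = ((⅓)*(½)*1 + 49)² = (⅙ + 49)² = (295/6)² = 87025/36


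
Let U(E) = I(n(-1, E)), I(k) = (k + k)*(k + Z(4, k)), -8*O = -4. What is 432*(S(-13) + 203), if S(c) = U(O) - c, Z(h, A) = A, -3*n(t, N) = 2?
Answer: 94080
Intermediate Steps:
n(t, N) = -2/3 (n(t, N) = -1/3*2 = -2/3)
O = 1/2 (O = -1/8*(-4) = 1/2 ≈ 0.50000)
I(k) = 4*k**2 (I(k) = (k + k)*(k + k) = (2*k)*(2*k) = 4*k**2)
U(E) = 16/9 (U(E) = 4*(-2/3)**2 = 4*(4/9) = 16/9)
S(c) = 16/9 - c
432*(S(-13) + 203) = 432*((16/9 - 1*(-13)) + 203) = 432*((16/9 + 13) + 203) = 432*(133/9 + 203) = 432*(1960/9) = 94080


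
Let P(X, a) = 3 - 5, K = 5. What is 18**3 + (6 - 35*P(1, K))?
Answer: 5908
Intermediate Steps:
P(X, a) = -2
18**3 + (6 - 35*P(1, K)) = 18**3 + (6 - 35*(-2)) = 5832 + (6 + 70) = 5832 + 76 = 5908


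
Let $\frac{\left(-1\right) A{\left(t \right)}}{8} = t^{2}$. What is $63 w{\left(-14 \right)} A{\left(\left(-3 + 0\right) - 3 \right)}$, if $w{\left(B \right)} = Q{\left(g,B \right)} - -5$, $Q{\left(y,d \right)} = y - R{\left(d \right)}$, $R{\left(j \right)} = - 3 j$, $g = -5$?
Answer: $762048$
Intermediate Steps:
$A{\left(t \right)} = - 8 t^{2}$
$Q{\left(y,d \right)} = y + 3 d$ ($Q{\left(y,d \right)} = y - - 3 d = y + 3 d$)
$w{\left(B \right)} = 3 B$ ($w{\left(B \right)} = \left(-5 + 3 B\right) - -5 = \left(-5 + 3 B\right) + 5 = 3 B$)
$63 w{\left(-14 \right)} A{\left(\left(-3 + 0\right) - 3 \right)} = 63 \cdot 3 \left(-14\right) \left(- 8 \left(\left(-3 + 0\right) - 3\right)^{2}\right) = 63 \left(-42\right) \left(- 8 \left(-3 - 3\right)^{2}\right) = - 2646 \left(- 8 \left(-6\right)^{2}\right) = - 2646 \left(\left(-8\right) 36\right) = \left(-2646\right) \left(-288\right) = 762048$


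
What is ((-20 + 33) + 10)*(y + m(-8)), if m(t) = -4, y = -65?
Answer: -1587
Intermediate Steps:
((-20 + 33) + 10)*(y + m(-8)) = ((-20 + 33) + 10)*(-65 - 4) = (13 + 10)*(-69) = 23*(-69) = -1587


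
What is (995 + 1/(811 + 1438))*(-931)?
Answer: -2083350836/2249 ≈ -9.2635e+5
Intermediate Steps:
(995 + 1/(811 + 1438))*(-931) = (995 + 1/2249)*(-931) = (2237756/2249)*(-931) = -2083350836/2249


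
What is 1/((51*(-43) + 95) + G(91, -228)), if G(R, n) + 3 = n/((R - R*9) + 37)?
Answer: -691/1451563 ≈ -0.00047604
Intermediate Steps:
G(R, n) = -3 + n/(37 - 8*R) (G(R, n) = -3 + n/((R - R*9) + 37) = -3 + n/((R - 9*R) + 37) = -3 + n/(-8*R + 37) = -3 + n/(37 - 8*R))
1/((51*(-43) + 95) + G(91, -228)) = 1/((51*(-43) + 95) + (111 - 1*(-228) - 24*91)/(-37 + 8*91)) = 1/((-2193 + 95) + (111 + 228 - 2184)/(-37 + 728)) = 1/(-2098 - 1845/691) = 1/(-1451563/691) = -691/1451563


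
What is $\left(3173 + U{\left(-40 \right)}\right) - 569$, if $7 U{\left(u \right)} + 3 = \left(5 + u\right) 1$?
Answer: $\frac{18190}{7} \approx 2598.6$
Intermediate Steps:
$U{\left(u \right)} = \frac{2}{7} + \frac{u}{7}$ ($U{\left(u \right)} = - \frac{3}{7} + \frac{\left(5 + u\right) 1}{7} = - \frac{3}{7} + \frac{5 + u}{7} = - \frac{3}{7} + \left(\frac{5}{7} + \frac{u}{7}\right) = \frac{2}{7} + \frac{u}{7}$)
$\left(3173 + U{\left(-40 \right)}\right) - 569 = \left(3173 + \left(\frac{2}{7} + \frac{1}{7} \left(-40\right)\right)\right) - 569 = \left(3173 + \left(\frac{2}{7} - \frac{40}{7}\right)\right) - 569 = \left(3173 - \frac{38}{7}\right) - 569 = \frac{22173}{7} - 569 = \frac{18190}{7}$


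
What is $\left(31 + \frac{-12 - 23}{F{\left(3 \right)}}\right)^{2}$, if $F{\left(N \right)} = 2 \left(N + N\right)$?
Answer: $\frac{113569}{144} \approx 788.67$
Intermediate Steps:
$F{\left(N \right)} = 4 N$ ($F{\left(N \right)} = 2 \cdot 2 N = 4 N$)
$\left(31 + \frac{-12 - 23}{F{\left(3 \right)}}\right)^{2} = \left(31 + \frac{-12 - 23}{4 \cdot 3}\right)^{2} = \left(31 + \frac{-12 - 23}{12}\right)^{2} = \left(31 - \frac{35}{12}\right)^{2} = \left(\frac{337}{12}\right)^{2} = \frac{113569}{144}$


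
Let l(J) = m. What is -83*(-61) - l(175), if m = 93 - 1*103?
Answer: 5073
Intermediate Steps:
m = -10 (m = 93 - 103 = -10)
l(J) = -10
-83*(-61) - l(175) = -83*(-61) - 1*(-10) = 5063 + 10 = 5073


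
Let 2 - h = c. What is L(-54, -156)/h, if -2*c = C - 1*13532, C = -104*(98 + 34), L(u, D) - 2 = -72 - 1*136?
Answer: 103/6814 ≈ 0.015116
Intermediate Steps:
L(u, D) = -206 (L(u, D) = 2 + (-72 - 1*136) = 2 + (-72 - 136) = 2 - 208 = -206)
C = -13728 (C = -104*132 = -13728)
c = 13630 (c = -(-13728 - 1*13532)/2 = -(-13728 - 13532)/2 = -½*(-27260) = 13630)
h = -13628 (h = 2 - 1*13630 = 2 - 13630 = -13628)
L(-54, -156)/h = -206/(-13628) = -206*(-1/13628) = 103/6814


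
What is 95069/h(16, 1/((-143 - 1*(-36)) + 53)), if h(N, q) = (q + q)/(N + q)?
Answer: -82044547/2 ≈ -4.1022e+7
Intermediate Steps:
h(N, q) = 2*q/(N + q) (h(N, q) = (2*q)/(N + q) = 2*q/(N + q))
95069/h(16, 1/((-143 - 1*(-36)) + 53)) = 95069/((2/(((-143 - 1*(-36)) + 53)*(16 + 1/((-143 - 1*(-36)) + 53))))) = 95069/((2/(((-143 + 36) + 53)*(16 + 1/((-143 + 36) + 53))))) = 95069/((2/((-107 + 53)*(16 + 1/(-107 + 53))))) = 95069/((2/(-54*(16 + 1/(-54))))) = 95069/((2*(-1/54)/(16 - 1/54))) = 95069/((2*(-1/54)/(863/54))) = 95069/((2*(-1/54)*(54/863))) = 95069/(-2/863) = 95069*(-863/2) = -82044547/2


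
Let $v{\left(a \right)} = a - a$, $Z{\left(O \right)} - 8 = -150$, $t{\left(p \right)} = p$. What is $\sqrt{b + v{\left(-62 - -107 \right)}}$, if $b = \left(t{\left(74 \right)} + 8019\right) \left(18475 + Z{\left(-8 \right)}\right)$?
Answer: $3 \sqrt{16485441} \approx 12181.0$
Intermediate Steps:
$Z{\left(O \right)} = -142$ ($Z{\left(O \right)} = 8 - 150 = -142$)
$b = 148368969$ ($b = \left(74 + 8019\right) \left(18475 - 142\right) = 8093 \cdot 18333 = 148368969$)
$v{\left(a \right)} = 0$
$\sqrt{b + v{\left(-62 - -107 \right)}} = \sqrt{148368969 + 0} = \sqrt{148368969} = 3 \sqrt{16485441}$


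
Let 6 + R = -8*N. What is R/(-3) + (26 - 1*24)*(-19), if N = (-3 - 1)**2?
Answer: 20/3 ≈ 6.6667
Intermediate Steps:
N = 16 (N = (-4)**2 = 16)
R = -134 (R = -6 - 8*16 = -6 - 128 = -134)
R/(-3) + (26 - 1*24)*(-19) = -134/(-3) + (26 - 1*24)*(-19) = -134*(-1/3) + (26 - 24)*(-19) = 134/3 + 2*(-19) = 134/3 - 38 = 20/3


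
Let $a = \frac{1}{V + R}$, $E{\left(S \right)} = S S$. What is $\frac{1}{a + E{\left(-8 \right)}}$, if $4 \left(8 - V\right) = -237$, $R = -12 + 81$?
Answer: $\frac{545}{34884} \approx 0.015623$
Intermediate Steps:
$R = 69$
$V = \frac{269}{4}$ ($V = 8 - - \frac{237}{4} = 8 + \frac{237}{4} = \frac{269}{4} \approx 67.25$)
$E{\left(S \right)} = S^{2}$
$a = \frac{4}{545}$ ($a = \frac{1}{\frac{269}{4} + 69} = \frac{1}{\frac{545}{4}} = \frac{4}{545} \approx 0.0073394$)
$\frac{1}{a + E{\left(-8 \right)}} = \frac{1}{\frac{4}{545} + \left(-8\right)^{2}} = \frac{1}{\frac{4}{545} + 64} = \frac{1}{\frac{34884}{545}} = \frac{545}{34884}$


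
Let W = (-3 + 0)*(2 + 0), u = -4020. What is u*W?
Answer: 24120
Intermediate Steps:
W = -6 (W = -3*2 = -6)
u*W = -4020*(-6) = 24120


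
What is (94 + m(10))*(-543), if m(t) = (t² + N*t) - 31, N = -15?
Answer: -7059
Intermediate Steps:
m(t) = -31 + t² - 15*t (m(t) = (t² - 15*t) - 31 = -31 + t² - 15*t)
(94 + m(10))*(-543) = (94 + (-31 + 10² - 15*10))*(-543) = (94 + (-31 + 100 - 150))*(-543) = (94 - 81)*(-543) = 13*(-543) = -7059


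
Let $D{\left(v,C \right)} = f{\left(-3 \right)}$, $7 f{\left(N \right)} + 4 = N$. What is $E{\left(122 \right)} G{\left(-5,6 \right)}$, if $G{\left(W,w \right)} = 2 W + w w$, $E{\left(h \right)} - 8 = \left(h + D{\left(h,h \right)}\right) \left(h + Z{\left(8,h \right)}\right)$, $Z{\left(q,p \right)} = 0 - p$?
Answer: $208$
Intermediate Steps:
$f{\left(N \right)} = - \frac{4}{7} + \frac{N}{7}$
$D{\left(v,C \right)} = -1$ ($D{\left(v,C \right)} = - \frac{4}{7} + \frac{1}{7} \left(-3\right) = - \frac{4}{7} - \frac{3}{7} = -1$)
$Z{\left(q,p \right)} = - p$
$E{\left(h \right)} = 8$ ($E{\left(h \right)} = 8 + \left(h - 1\right) \left(h - h\right) = 8 + \left(-1 + h\right) 0 = 8 + 0 = 8$)
$G{\left(W,w \right)} = w^{2} + 2 W$ ($G{\left(W,w \right)} = 2 W + w^{2} = w^{2} + 2 W$)
$E{\left(122 \right)} G{\left(-5,6 \right)} = 8 \left(6^{2} + 2 \left(-5\right)\right) = 8 \left(36 - 10\right) = 8 \cdot 26 = 208$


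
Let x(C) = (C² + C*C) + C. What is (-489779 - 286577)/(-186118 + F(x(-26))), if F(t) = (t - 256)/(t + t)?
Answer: 1029448056/246791933 ≈ 4.1713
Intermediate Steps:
x(C) = C + 2*C² (x(C) = (C² + C²) + C = 2*C² + C = C + 2*C²)
F(t) = (-256 + t)/(2*t) (F(t) = (-256 + t)/((2*t)) = (-256 + t)*(1/(2*t)) = (-256 + t)/(2*t))
(-489779 - 286577)/(-186118 + F(x(-26))) = (-489779 - 286577)/(-186118 + (-256 - 26*(1 + 2*(-26)))/(2*((-26*(1 + 2*(-26)))))) = -776356/(-186118 + (-256 - 26*(1 - 52))/(2*((-26*(1 - 52))))) = -776356/(-186118 + (-256 - 26*(-51))/(2*((-26*(-51))))) = -776356/(-186118 + (½)*(-256 + 1326)/1326) = -776356/(-186118 + (½)*(1/1326)*1070) = -776356/(-186118 + 535/1326) = -776356/(-246791933/1326) = -776356*(-1326/246791933) = 1029448056/246791933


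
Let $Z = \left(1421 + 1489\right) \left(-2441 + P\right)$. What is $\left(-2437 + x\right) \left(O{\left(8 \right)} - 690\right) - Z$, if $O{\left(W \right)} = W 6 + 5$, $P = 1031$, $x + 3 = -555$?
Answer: $6010915$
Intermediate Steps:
$x = -558$ ($x = -3 - 555 = -558$)
$O{\left(W \right)} = 5 + 6 W$ ($O{\left(W \right)} = 6 W + 5 = 5 + 6 W$)
$Z = -4103100$ ($Z = \left(1421 + 1489\right) \left(-2441 + 1031\right) = 2910 \left(-1410\right) = -4103100$)
$\left(-2437 + x\right) \left(O{\left(8 \right)} - 690\right) - Z = \left(-2437 - 558\right) \left(\left(5 + 6 \cdot 8\right) - 690\right) - -4103100 = - 2995 \left(\left(5 + 48\right) - 690\right) + 4103100 = - 2995 \left(53 - 690\right) + 4103100 = \left(-2995\right) \left(-637\right) + 4103100 = 1907815 + 4103100 = 6010915$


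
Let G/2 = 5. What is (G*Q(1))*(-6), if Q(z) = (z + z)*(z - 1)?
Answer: 0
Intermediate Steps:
G = 10 (G = 2*5 = 10)
Q(z) = 2*z*(-1 + z) (Q(z) = (2*z)*(-1 + z) = 2*z*(-1 + z))
(G*Q(1))*(-6) = (10*(2*1*(-1 + 1)))*(-6) = (10*(2*1*0))*(-6) = (10*0)*(-6) = 0*(-6) = 0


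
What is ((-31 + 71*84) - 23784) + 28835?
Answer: 10984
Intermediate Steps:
((-31 + 71*84) - 23784) + 28835 = ((-31 + 5964) - 23784) + 28835 = (5933 - 23784) + 28835 = -17851 + 28835 = 10984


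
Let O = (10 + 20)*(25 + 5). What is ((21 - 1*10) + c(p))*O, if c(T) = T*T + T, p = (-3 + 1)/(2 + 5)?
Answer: 476100/49 ≈ 9716.3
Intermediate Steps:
O = 900 (O = 30*30 = 900)
p = -2/7 ≈ -0.28571
c(T) = T + T² (c(T) = T² + T = T + T²)
((21 - 1*10) + c(p))*O = ((21 - 1*10) - 2*(1 - 2/7)/7)*900 = ((21 - 10) - 2/7*5/7)*900 = (11 - 10/49)*900 = (529/49)*900 = 476100/49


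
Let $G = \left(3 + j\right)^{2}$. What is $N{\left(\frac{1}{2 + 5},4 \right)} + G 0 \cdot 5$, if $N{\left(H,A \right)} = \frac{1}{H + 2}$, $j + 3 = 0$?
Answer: $\frac{7}{15} \approx 0.46667$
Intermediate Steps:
$j = -3$ ($j = -3 + 0 = -3$)
$G = 0$ ($G = \left(3 - 3\right)^{2} = 0^{2} = 0$)
$N{\left(H,A \right)} = \frac{1}{2 + H}$
$N{\left(\frac{1}{2 + 5},4 \right)} + G 0 \cdot 5 = \frac{1}{2 + \frac{1}{2 + 5}} + 0 \cdot 0 \cdot 5 = \frac{1}{2 + \frac{1}{7}} + 0 \cdot 0 = \frac{1}{2 + \frac{1}{7}} + 0 = \frac{1}{\frac{15}{7}} + 0 = \frac{7}{15} + 0 = \frac{7}{15}$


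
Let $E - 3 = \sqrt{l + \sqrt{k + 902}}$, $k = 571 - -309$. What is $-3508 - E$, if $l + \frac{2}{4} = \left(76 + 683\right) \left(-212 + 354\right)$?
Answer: $-3511 - \frac{\sqrt{431110 + 36 \sqrt{22}}}{2} \approx -3839.4$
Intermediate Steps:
$k = 880$ ($k = 571 + 309 = 880$)
$l = \frac{215555}{2}$ ($l = - \frac{1}{2} + \left(76 + 683\right) \left(-212 + 354\right) = - \frac{1}{2} + 759 \cdot 142 = - \frac{1}{2} + 107778 = \frac{215555}{2} \approx 1.0778 \cdot 10^{5}$)
$E = 3 + \sqrt{\frac{215555}{2} + 9 \sqrt{22}}$ ($E = 3 + \sqrt{\frac{215555}{2} + \sqrt{880 + 902}} = 3 + \sqrt{\frac{215555}{2} + \sqrt{1782}} = 3 + \sqrt{\frac{215555}{2} + 9 \sqrt{22}} \approx 331.36$)
$-3508 - E = -3508 - \left(3 + \frac{\sqrt{431110 + 36 \sqrt{22}}}{2}\right) = -3511 - \frac{\sqrt{431110 + 36 \sqrt{22}}}{2}$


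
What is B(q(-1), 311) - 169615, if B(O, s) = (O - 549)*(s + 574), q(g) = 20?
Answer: -637780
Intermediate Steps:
B(O, s) = (-549 + O)*(574 + s)
B(q(-1), 311) - 169615 = (-315126 - 549*311 + 574*20 + 20*311) - 169615 = (-315126 - 170739 + 11480 + 6220) - 169615 = -468165 - 169615 = -637780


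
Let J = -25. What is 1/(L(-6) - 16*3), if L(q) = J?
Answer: -1/73 ≈ -0.013699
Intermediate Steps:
L(q) = -25
1/(L(-6) - 16*3) = 1/(-25 - 16*3) = 1/(-25 - 48) = 1/(-73) = -1/73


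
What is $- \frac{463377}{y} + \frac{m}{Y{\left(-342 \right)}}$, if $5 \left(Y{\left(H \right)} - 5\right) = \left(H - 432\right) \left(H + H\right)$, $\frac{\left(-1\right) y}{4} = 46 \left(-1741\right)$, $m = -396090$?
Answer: $- \frac{879756057057}{169603247704} \approx -5.1871$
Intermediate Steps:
$y = 320344$ ($y = - 4 \cdot 46 \left(-1741\right) = \left(-4\right) \left(-80086\right) = 320344$)
$Y{\left(H \right)} = 5 + \frac{2 H \left(-432 + H\right)}{5}$ ($Y{\left(H \right)} = 5 + \frac{\left(H - 432\right) \left(H + H\right)}{5} = 5 + \frac{\left(-432 + H\right) 2 H}{5} = 5 + \frac{2 H \left(-432 + H\right)}{5}$)
$- \frac{463377}{y} + \frac{m}{Y{\left(-342 \right)}} = - \frac{463377}{320344} - \frac{396090}{5 - - \frac{295488}{5} + \frac{2 \left(-342\right)^{2}}{5}} = \left(-463377\right) \frac{1}{320344} - \frac{396090}{5 + \frac{295488}{5} + \frac{2}{5} \cdot 116964} = - \frac{463377}{320344} - \frac{396090}{5 + \frac{295488}{5} + \frac{233928}{5}} = - \frac{463377}{320344} - \frac{396090}{\frac{529441}{5}} = - \frac{463377}{320344} - \frac{1980450}{529441} = - \frac{879756057057}{169603247704}$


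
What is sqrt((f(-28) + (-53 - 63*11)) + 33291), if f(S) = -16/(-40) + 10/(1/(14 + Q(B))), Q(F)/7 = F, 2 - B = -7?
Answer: sqrt(832885)/5 ≈ 182.53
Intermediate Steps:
B = 9 (B = 2 - 1*(-7) = 2 + 7 = 9)
Q(F) = 7*F
f(S) = 3852/5 (f(S) = -16/(-40) + 10/(1/(14 + 7*9)) = -16*(-1/40) + 10/(1/(14 + 63)) = 2/5 + 10/(1/77) = 2/5 + 10*77 = 2/5 + 770 = 3852/5)
sqrt((f(-28) + (-53 - 63*11)) + 33291) = sqrt((3852/5 + (-53 - 63*11)) + 33291) = sqrt((3852/5 + (-53 - 693)) + 33291) = sqrt((3852/5 - 746) + 33291) = sqrt(122/5 + 33291) = sqrt(166577/5) = sqrt(832885)/5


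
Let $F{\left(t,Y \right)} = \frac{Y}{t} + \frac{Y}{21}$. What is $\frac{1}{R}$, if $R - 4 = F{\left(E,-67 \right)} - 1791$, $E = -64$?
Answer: $- \frac{1344}{2404609} \approx -0.00055893$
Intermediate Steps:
$F{\left(t,Y \right)} = \frac{Y}{21} + \frac{Y}{t}$ ($F{\left(t,Y \right)} = \frac{Y}{t} + Y \frac{1}{21} = \frac{Y}{t} + \frac{Y}{21} = \frac{Y}{21} + \frac{Y}{t}$)
$R = - \frac{2404609}{1344}$ ($R = 4 - \left(\frac{37678}{21} - \frac{67}{64}\right) = 4 - \frac{2409985}{1344} = - \frac{2404609}{1344} \approx -1789.1$)
$\frac{1}{R} = \frac{1}{- \frac{2404609}{1344}} = - \frac{1344}{2404609}$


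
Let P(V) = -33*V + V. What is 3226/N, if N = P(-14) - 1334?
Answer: -1613/443 ≈ -3.6411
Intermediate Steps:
P(V) = -32*V
N = -886 (N = -32*(-14) - 1334 = 448 - 1334 = -886)
3226/N = 3226/(-886) = 3226*(-1/886) = -1613/443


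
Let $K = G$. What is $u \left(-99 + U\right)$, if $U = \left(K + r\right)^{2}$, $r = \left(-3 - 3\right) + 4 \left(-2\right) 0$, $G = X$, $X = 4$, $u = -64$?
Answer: $6080$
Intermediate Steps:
$G = 4$
$r = -6$ ($r = -6 - 0 = -6 + 0 = -6$)
$K = 4$
$U = 4$ ($U = \left(4 - 6\right)^{2} = \left(-2\right)^{2} = 4$)
$u \left(-99 + U\right) = - 64 \left(-99 + 4\right) = \left(-64\right) \left(-95\right) = 6080$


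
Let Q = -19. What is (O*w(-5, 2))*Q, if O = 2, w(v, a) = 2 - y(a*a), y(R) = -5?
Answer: -266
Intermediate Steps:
w(v, a) = 7 (w(v, a) = 2 - 1*(-5) = 2 + 5 = 7)
(O*w(-5, 2))*Q = (2*7)*(-19) = 14*(-19) = -266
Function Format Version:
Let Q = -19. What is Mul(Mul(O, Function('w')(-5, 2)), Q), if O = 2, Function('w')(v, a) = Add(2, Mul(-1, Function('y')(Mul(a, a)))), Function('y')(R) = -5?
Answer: -266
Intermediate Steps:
Function('w')(v, a) = 7 (Function('w')(v, a) = Add(2, Mul(-1, -5)) = Add(2, 5) = 7)
Mul(Mul(O, Function('w')(-5, 2)), Q) = Mul(Mul(2, 7), -19) = Mul(14, -19) = -266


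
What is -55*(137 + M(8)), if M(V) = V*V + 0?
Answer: -11055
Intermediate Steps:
M(V) = V² (M(V) = V² + 0 = V²)
-55*(137 + M(8)) = -55*(137 + 8²) = -55*(137 + 64) = -55*201 = -11055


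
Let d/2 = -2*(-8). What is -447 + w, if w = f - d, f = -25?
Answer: -504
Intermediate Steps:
d = 32 (d = 2*(-2*(-8)) = 2*16 = 32)
w = -57 (w = -25 - 1*32 = -25 - 32 = -57)
-447 + w = -447 - 57 = -504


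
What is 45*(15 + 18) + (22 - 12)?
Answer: 1495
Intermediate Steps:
45*(15 + 18) + (22 - 12) = 45*33 + 10 = 1485 + 10 = 1495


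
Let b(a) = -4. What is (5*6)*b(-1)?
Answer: -120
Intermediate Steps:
(5*6)*b(-1) = (5*6)*(-4) = 30*(-4) = -120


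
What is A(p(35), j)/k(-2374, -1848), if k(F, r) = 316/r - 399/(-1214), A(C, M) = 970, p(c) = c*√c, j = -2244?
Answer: 68005245/11054 ≈ 6152.1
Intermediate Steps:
p(c) = c^(3/2)
k(F, r) = 399/1214 + 316/r (k(F, r) = 316/r - 399*(-1/1214) = 316/r + 399/1214 = 399/1214 + 316/r)
A(p(35), j)/k(-2374, -1848) = 970/(399/1214 + 316/(-1848)) = 970/(399/1214 + 316*(-1/1848)) = 970/(399/1214 - 79/462) = 970/(22108/140217) = 970*(140217/22108) = 68005245/11054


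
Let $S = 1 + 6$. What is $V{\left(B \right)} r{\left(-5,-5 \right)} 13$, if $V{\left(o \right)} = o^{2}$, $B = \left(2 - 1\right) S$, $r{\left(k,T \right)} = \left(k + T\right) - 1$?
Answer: $-7007$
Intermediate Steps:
$S = 7$
$r{\left(k,T \right)} = -1 + T + k$ ($r{\left(k,T \right)} = \left(T + k\right) - 1 = -1 + T + k$)
$B = 7$ ($B = \left(2 - 1\right) 7 = 1 \cdot 7 = 7$)
$V{\left(B \right)} r{\left(-5,-5 \right)} 13 = 7^{2} \left(-1 - 5 - 5\right) 13 = 49 \left(\left(-11\right) 13\right) = 49 \left(-143\right) = -7007$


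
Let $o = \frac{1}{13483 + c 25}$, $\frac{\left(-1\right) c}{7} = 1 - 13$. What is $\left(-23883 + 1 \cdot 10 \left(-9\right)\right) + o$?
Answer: $- \frac{373571258}{15583} \approx -23973.0$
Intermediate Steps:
$c = 84$ ($c = - 7 \left(1 - 13\right) = \left(-7\right) \left(-12\right) = 84$)
$o = \frac{1}{15583}$ ($o = \frac{1}{13483 + 84 \cdot 25} = \frac{1}{13483 + 2100} = \frac{1}{15583} \approx 6.4173 \cdot 10^{-5}$)
$\left(-23883 + 1 \cdot 10 \left(-9\right)\right) + o = \left(-23883 + 1 \cdot 10 \left(-9\right)\right) + \frac{1}{15583} = \left(-23883 + 10 \left(-9\right)\right) + \frac{1}{15583} = \left(-23883 - 90\right) + \frac{1}{15583} = -23973 + \frac{1}{15583} = - \frac{373571258}{15583}$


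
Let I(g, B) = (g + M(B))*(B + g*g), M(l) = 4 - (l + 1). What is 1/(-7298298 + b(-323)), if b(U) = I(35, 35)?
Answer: -1/7294518 ≈ -1.3709e-7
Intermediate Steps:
M(l) = 3 - l (M(l) = 4 - (1 + l) = 4 + (-1 - l) = 3 - l)
I(g, B) = (B + g**2)*(3 + g - B) (I(g, B) = (g + (3 - B))*(B + g*g) = (3 + g - B)*(B + g**2) = (B + g**2)*(3 + g - B))
b(U) = 3780 (b(U) = 35**3 + 35*35 + 35**2*(3 - 1*35) - 1*35*(-3 + 35) = 42875 + 1225 + 1225*(3 - 35) - 1*35*32 = 42875 + 1225 + 1225*(-32) - 1120 = 42875 + 1225 - 39200 - 1120 = 3780)
1/(-7298298 + b(-323)) = 1/(-7298298 + 3780) = 1/(-7294518) = -1/7294518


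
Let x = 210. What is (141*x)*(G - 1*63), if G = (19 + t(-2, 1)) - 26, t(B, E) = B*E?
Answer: -2131920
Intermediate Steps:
G = -9 (G = (19 - 2*1) - 26 = (19 - 2) - 26 = 17 - 26 = -9)
(141*x)*(G - 1*63) = (141*210)*(-9 - 1*63) = 29610*(-9 - 63) = 29610*(-72) = -2131920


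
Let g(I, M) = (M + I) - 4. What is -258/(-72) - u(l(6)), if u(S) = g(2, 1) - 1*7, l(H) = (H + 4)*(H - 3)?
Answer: 139/12 ≈ 11.583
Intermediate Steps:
g(I, M) = -4 + I + M (g(I, M) = (I + M) - 4 = -4 + I + M)
l(H) = (-3 + H)*(4 + H) (l(H) = (4 + H)*(-3 + H) = (-3 + H)*(4 + H))
u(S) = -8 (u(S) = (-4 + 2 + 1) - 1*7 = -1 - 7 = -8)
-258/(-72) - u(l(6)) = -258/(-72) - 1*(-8) = -258*(-1/72) + 8 = 43/12 + 8 = 139/12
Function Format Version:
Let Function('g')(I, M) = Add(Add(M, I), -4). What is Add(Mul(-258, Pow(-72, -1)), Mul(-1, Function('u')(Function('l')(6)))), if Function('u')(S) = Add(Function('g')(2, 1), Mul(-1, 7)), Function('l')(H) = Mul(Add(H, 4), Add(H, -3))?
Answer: Rational(139, 12) ≈ 11.583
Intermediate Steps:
Function('g')(I, M) = Add(-4, I, M) (Function('g')(I, M) = Add(Add(I, M), -4) = Add(-4, I, M))
Function('l')(H) = Mul(Add(-3, H), Add(4, H)) (Function('l')(H) = Mul(Add(4, H), Add(-3, H)) = Mul(Add(-3, H), Add(4, H)))
Function('u')(S) = -8 (Function('u')(S) = Add(Add(-4, 2, 1), Mul(-1, 7)) = Add(-1, -7) = -8)
Add(Mul(-258, Pow(-72, -1)), Mul(-1, Function('u')(Function('l')(6)))) = Add(Mul(-258, Pow(-72, -1)), Mul(-1, -8)) = Add(Mul(-258, Rational(-1, 72)), 8) = Add(Rational(43, 12), 8) = Rational(139, 12)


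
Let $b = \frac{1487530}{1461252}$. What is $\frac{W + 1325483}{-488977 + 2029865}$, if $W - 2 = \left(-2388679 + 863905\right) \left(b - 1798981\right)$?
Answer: $\frac{83505657475995981}{46908868162} \approx 1.7802 \cdot 10^{6}$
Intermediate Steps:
$b = \frac{743765}{730626}$ ($b = 1487530 \cdot \frac{1}{1461252} = \frac{743765}{730626} \approx 1.018$)
$W = \frac{334022468498593531}{121771}$ ($W = 2 + \left(-2388679 + 863905\right) \left(\frac{743765}{730626} - 1798981\right) = 2 - - \frac{334022468498349989}{121771} = 2 + \frac{334022468498349989}{121771} = \frac{334022468498593531}{121771} \approx 2.743 \cdot 10^{12}$)
$\frac{W + 1325483}{-488977 + 2029865} = \frac{\frac{334022468498593531}{121771} + 1325483}{-488977 + 2029865} = \frac{334022629903983924}{121771 \cdot 1540888} = \frac{334022629903983924}{121771} \cdot \frac{1}{1540888} = \frac{83505657475995981}{46908868162}$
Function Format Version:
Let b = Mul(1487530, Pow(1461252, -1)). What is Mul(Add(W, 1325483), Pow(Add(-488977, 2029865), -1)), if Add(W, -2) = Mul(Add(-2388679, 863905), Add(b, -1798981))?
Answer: Rational(83505657475995981, 46908868162) ≈ 1.7802e+6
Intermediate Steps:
b = Rational(743765, 730626) (b = Mul(1487530, Rational(1, 1461252)) = Rational(743765, 730626) ≈ 1.0180)
W = Rational(334022468498593531, 121771) (W = Add(2, Mul(Add(-2388679, 863905), Add(Rational(743765, 730626), -1798981))) = Add(2, Mul(-1524774, Rational(-1314381548341, 730626))) = Add(2, Rational(334022468498349989, 121771)) = Rational(334022468498593531, 121771) ≈ 2.7430e+12)
Mul(Add(W, 1325483), Pow(Add(-488977, 2029865), -1)) = Mul(Add(Rational(334022468498593531, 121771), 1325483), Pow(Add(-488977, 2029865), -1)) = Mul(Rational(334022629903983924, 121771), Pow(1540888, -1)) = Mul(Rational(334022629903983924, 121771), Rational(1, 1540888)) = Rational(83505657475995981, 46908868162)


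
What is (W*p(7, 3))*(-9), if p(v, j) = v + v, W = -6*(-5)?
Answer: -3780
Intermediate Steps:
W = 30
p(v, j) = 2*v
(W*p(7, 3))*(-9) = (30*(2*7))*(-9) = (30*14)*(-9) = 420*(-9) = -3780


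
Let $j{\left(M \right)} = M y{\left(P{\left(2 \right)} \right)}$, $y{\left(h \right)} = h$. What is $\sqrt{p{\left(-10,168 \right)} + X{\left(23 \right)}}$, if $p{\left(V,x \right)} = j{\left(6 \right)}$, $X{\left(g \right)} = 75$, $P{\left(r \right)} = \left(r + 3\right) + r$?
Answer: $3 \sqrt{13} \approx 10.817$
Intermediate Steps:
$P{\left(r \right)} = 3 + 2 r$ ($P{\left(r \right)} = \left(3 + r\right) + r = 3 + 2 r$)
$j{\left(M \right)} = 7 M$ ($j{\left(M \right)} = M \left(3 + 2 \cdot 2\right) = M \left(3 + 4\right) = M 7 = 7 M$)
$p{\left(V,x \right)} = 42$ ($p{\left(V,x \right)} = 7 \cdot 6 = 42$)
$\sqrt{p{\left(-10,168 \right)} + X{\left(23 \right)}} = \sqrt{42 + 75} = \sqrt{117} = 3 \sqrt{13}$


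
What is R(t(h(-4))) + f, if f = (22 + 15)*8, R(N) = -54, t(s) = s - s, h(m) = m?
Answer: 242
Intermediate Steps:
t(s) = 0
f = 296 (f = 37*8 = 296)
R(t(h(-4))) + f = -54 + 296 = 242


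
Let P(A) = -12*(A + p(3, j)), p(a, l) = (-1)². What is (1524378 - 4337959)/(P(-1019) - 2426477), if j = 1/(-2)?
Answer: 2813581/2414261 ≈ 1.1654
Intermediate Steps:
j = -½ ≈ -0.50000
p(a, l) = 1
P(A) = -12 - 12*A (P(A) = -12*(A + 1) = -12*(1 + A) = -12 - 12*A)
(1524378 - 4337959)/(P(-1019) - 2426477) = (1524378 - 4337959)/((-12 - 12*(-1019)) - 2426477) = -2813581/((-12 + 12228) - 2426477) = -2813581/(12216 - 2426477) = -2813581/(-2414261) = -2813581*(-1/2414261) = 2813581/2414261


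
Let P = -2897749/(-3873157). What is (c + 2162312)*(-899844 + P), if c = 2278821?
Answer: -15478388572866956947/3873157 ≈ -3.9963e+12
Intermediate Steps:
P = 2897749/3873157 (P = -2897749*(-1/3873157) = 2897749/3873157 ≈ 0.74816)
(c + 2162312)*(-899844 + P) = (2278821 + 2162312)*(-899844 + 2897749/3873157) = 4441133*(-3485234189759/3873157) = -15478388572866956947/3873157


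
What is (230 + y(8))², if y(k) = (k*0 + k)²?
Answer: 86436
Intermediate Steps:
y(k) = k² (y(k) = (0 + k)² = k²)
(230 + y(8))² = (230 + 8²)² = (230 + 64)² = 294² = 86436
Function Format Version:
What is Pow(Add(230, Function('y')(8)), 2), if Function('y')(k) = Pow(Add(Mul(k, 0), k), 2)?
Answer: 86436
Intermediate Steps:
Function('y')(k) = Pow(k, 2) (Function('y')(k) = Pow(Add(0, k), 2) = Pow(k, 2))
Pow(Add(230, Function('y')(8)), 2) = Pow(Add(230, Pow(8, 2)), 2) = Pow(Add(230, 64), 2) = Pow(294, 2) = 86436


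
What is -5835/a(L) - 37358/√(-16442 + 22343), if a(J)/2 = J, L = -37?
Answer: 5835/74 - 37358*√5901/5901 ≈ -407.47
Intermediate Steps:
a(J) = 2*J
-5835/a(L) - 37358/√(-16442 + 22343) = -5835/(2*(-37)) - 37358/√(-16442 + 22343) = -5835/(-74) - 37358*√5901/5901 = -5835*(-1/74) - 37358*√5901/5901 = 5835/74 - 37358*√5901/5901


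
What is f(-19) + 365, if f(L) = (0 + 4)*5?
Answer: 385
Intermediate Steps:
f(L) = 20 (f(L) = 4*5 = 20)
f(-19) + 365 = 20 + 365 = 385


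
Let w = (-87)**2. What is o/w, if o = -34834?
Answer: -34834/7569 ≈ -4.6022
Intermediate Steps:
w = 7569
o/w = -34834/7569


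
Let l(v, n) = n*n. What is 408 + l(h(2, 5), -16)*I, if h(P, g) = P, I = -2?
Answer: -104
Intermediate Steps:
l(v, n) = n**2
408 + l(h(2, 5), -16)*I = 408 + (-16)**2*(-2) = 408 + 256*(-2) = 408 - 512 = -104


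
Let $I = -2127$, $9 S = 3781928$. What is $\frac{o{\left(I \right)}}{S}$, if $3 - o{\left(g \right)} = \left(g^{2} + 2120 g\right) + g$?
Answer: $- \frac{114831}{3781928} \approx -0.030363$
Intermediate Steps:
$S = \frac{3781928}{9}$ ($S = \frac{1}{9} \cdot 3781928 = \frac{3781928}{9} \approx 4.2021 \cdot 10^{5}$)
$o{\left(g \right)} = 3 - g^{2} - 2121 g$ ($o{\left(g \right)} = 3 - \left(\left(g^{2} + 2120 g\right) + g\right) = 3 - \left(g^{2} + 2121 g\right) = 3 - g^{2} - 2121 g$)
$\frac{o{\left(I \right)}}{S} = \frac{3 - \left(-2127\right)^{2} - -4511367}{\frac{3781928}{9}} = \left(3 - 4524129 + 4511367\right) \frac{9}{3781928} = \left(-12759\right) \frac{9}{3781928} = - \frac{114831}{3781928}$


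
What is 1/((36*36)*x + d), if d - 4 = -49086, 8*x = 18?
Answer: -1/46166 ≈ -2.1661e-5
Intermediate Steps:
x = 9/4 (x = (⅛)*18 = 9/4 ≈ 2.2500)
d = -49082 (d = 4 - 49086 = -49082)
1/((36*36)*x + d) = 1/((36*36)*(9/4) - 49082) = 1/(1296*(9/4) - 49082) = 1/(2916 - 49082) = 1/(-46166) = -1/46166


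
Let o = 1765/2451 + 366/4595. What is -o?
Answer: -9007241/11262345 ≈ -0.79977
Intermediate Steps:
o = 9007241/11262345 (o = 1765*(1/2451) + 366*(1/4595) = 1765/2451 + 366/4595 = 9007241/11262345 ≈ 0.79977)
-o = -1*9007241/11262345 = -9007241/11262345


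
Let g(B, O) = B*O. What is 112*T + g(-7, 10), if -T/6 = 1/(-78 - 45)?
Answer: -2646/41 ≈ -64.537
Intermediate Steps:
T = 2/41 (T = -6/(-78 - 45) = -6/(-123) = -6*(-1/123) = 2/41 ≈ 0.048781)
112*T + g(-7, 10) = 112*(2/41) - 7*10 = 224/41 - 70 = -2646/41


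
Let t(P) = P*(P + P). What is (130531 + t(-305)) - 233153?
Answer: 83428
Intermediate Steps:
t(P) = 2*P² (t(P) = P*(2*P) = 2*P²)
(130531 + t(-305)) - 233153 = (130531 + 2*(-305)²) - 233153 = (130531 + 2*93025) - 233153 = (130531 + 186050) - 233153 = 316581 - 233153 = 83428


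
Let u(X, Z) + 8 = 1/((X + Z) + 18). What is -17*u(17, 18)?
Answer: 7191/53 ≈ 135.68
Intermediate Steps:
u(X, Z) = -8 + 1/(18 + X + Z) (u(X, Z) = -8 + 1/((X + Z) + 18) = -8 + 1/(18 + X + Z))
-17*u(17, 18) = -17*(-143 - 8*17 - 8*18)/(18 + 17 + 18) = -17*(-143 - 136 - 144)/53 = -17*(-423)/53 = -17*(-423/53) = 7191/53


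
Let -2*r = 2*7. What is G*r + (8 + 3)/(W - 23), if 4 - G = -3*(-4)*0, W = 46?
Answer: -633/23 ≈ -27.522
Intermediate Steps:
G = 4 (G = 4 - (-3*(-4))*0 = 4 - 12*0 = 4 - 1*0 = 4 + 0 = 4)
r = -7 ≈ -7.0000
G*r + (8 + 3)/(W - 23) = 4*(-7) + (8 + 3)/(46 - 23) = -28 + 11/23 = -633/23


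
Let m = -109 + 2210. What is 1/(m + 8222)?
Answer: 1/10323 ≈ 9.6871e-5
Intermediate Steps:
m = 2101
1/(m + 8222) = 1/(2101 + 8222) = 1/10323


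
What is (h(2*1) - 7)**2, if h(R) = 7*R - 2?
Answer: 25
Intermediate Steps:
h(R) = -2 + 7*R
(h(2*1) - 7)**2 = ((-2 + 7*(2*1)) - 7)**2 = ((-2 + 7*2) - 7)**2 = ((-2 + 14) - 7)**2 = (12 - 7)**2 = 5**2 = 25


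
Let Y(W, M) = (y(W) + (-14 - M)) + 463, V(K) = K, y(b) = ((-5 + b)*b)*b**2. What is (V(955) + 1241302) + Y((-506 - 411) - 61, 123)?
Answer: 919540091599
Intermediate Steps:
y(b) = b**3*(-5 + b) (y(b) = (b*(-5 + b))*b**2 = b**3*(-5 + b))
Y(W, M) = 449 - M + W**3*(-5 + W) (Y(W, M) = (W**3*(-5 + W) + (-14 - M)) + 463 = (-14 - M + W**3*(-5 + W)) + 463 = 449 - M + W**3*(-5 + W))
(V(955) + 1241302) + Y((-506 - 411) - 61, 123) = (955 + 1241302) + (449 - 1*123 + ((-506 - 411) - 61)**3*(-5 + ((-506 - 411) - 61))) = 1242257 + (449 - 123 + (-917 - 61)**3*(-5 + (-917 - 61))) = 1242257 + (449 - 123 + (-978)**3*(-5 - 978)) = 1242257 + (449 - 123 - 935441352*(-983)) = 1242257 + (449 - 123 + 919538849016) = 1242257 + 919538849342 = 919540091599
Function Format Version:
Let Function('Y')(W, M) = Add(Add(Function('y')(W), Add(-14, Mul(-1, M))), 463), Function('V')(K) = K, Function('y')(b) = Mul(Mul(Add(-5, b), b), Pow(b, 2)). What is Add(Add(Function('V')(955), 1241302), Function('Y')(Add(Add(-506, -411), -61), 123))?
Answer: 919540091599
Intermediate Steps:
Function('y')(b) = Mul(Pow(b, 3), Add(-5, b)) (Function('y')(b) = Mul(Mul(b, Add(-5, b)), Pow(b, 2)) = Mul(Pow(b, 3), Add(-5, b)))
Function('Y')(W, M) = Add(449, Mul(-1, M), Mul(Pow(W, 3), Add(-5, W))) (Function('Y')(W, M) = Add(Add(Mul(Pow(W, 3), Add(-5, W)), Add(-14, Mul(-1, M))), 463) = Add(Add(-14, Mul(-1, M), Mul(Pow(W, 3), Add(-5, W))), 463) = Add(449, Mul(-1, M), Mul(Pow(W, 3), Add(-5, W))))
Add(Add(Function('V')(955), 1241302), Function('Y')(Add(Add(-506, -411), -61), 123)) = Add(Add(955, 1241302), Add(449, Mul(-1, 123), Mul(Pow(Add(Add(-506, -411), -61), 3), Add(-5, Add(Add(-506, -411), -61))))) = Add(1242257, Add(449, -123, Mul(Pow(Add(-917, -61), 3), Add(-5, Add(-917, -61))))) = Add(1242257, Add(449, -123, Mul(Pow(-978, 3), Add(-5, -978)))) = Add(1242257, Add(449, -123, Mul(-935441352, -983))) = Add(1242257, Add(449, -123, 919538849016)) = Add(1242257, 919538849342) = 919540091599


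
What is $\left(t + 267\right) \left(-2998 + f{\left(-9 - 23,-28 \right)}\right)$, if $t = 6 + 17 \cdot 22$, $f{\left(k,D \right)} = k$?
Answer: $-1960410$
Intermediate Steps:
$t = 380$ ($t = 6 + 374 = 380$)
$\left(t + 267\right) \left(-2998 + f{\left(-9 - 23,-28 \right)}\right) = \left(380 + 267\right) \left(-2998 - 32\right) = 647 \left(-2998 - 32\right) = 647 \left(-3030\right) = -1960410$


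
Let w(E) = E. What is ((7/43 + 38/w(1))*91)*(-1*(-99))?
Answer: 14783769/43 ≈ 3.4381e+5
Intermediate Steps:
((7/43 + 38/w(1))*91)*(-1*(-99)) = ((7/43 + 38/1)*91)*(-1*(-99)) = ((7*(1/43) + 38*1)*91)*99 = ((7/43 + 38)*91)*99 = ((1641/43)*91)*99 = (149331/43)*99 = 14783769/43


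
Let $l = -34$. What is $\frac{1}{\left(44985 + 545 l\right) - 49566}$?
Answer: $- \frac{1}{23111} \approx -4.3269 \cdot 10^{-5}$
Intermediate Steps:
$\frac{1}{\left(44985 + 545 l\right) - 49566} = \frac{1}{\left(44985 + 545 \left(-34\right)\right) - 49566} = \frac{1}{\left(44985 - 18530\right) - 49566} = \frac{1}{26455 - 49566} = \frac{1}{-23111} = - \frac{1}{23111}$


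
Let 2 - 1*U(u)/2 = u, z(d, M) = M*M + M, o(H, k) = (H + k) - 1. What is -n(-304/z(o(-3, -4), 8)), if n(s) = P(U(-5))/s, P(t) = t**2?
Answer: 882/19 ≈ 46.421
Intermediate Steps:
o(H, k) = -1 + H + k
z(d, M) = M + M**2 (z(d, M) = M**2 + M = M + M**2)
U(u) = 4 - 2*u
n(s) = 196/s (n(s) = (4 - 2*(-5))**2/s = (4 + 10)**2/s = 14**2/s = 196/s)
-n(-304/z(o(-3, -4), 8)) = -196/((-304*1/(8*(1 + 8)))) = -196/((-304/(8*9))) = -196/((-304/72)) = -196/((-304*1/72)) = -196/(-38/9) = -196*(-9)/38 = -1*(-882/19) = 882/19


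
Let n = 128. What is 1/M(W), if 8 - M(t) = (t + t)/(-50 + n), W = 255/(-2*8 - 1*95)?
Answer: 1443/11629 ≈ 0.12409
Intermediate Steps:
W = -85/37 (W = 255/(-16 - 95) = 255/(-111) = 255*(-1/111) = -85/37 ≈ -2.2973)
M(t) = 8 - t/39 (M(t) = 8 - (t + t)/(-50 + 128) = 8 - 2*t/78 = 8 - t/39)
1/M(W) = 1/(8 - 1/39*(-85/37)) = 1/(8 + 85/1443) = 1/(11629/1443) = 1443/11629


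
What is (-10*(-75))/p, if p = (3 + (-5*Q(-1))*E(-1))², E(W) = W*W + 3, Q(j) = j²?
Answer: 750/289 ≈ 2.5952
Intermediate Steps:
E(W) = 3 + W² (E(W) = W² + 3 = 3 + W²)
p = 289 (p = (3 + (-5*(-1)²)*(3 + (-1)²))² = (3 + (-5*1)*(3 + 1))² = (3 - 5*4)² = (3 - 20)² = (-17)² = 289)
(-10*(-75))/p = -10*(-75)/289 = 750*(1/289) = 750/289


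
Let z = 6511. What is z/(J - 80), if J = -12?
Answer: -6511/92 ≈ -70.772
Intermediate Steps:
z/(J - 80) = 6511/(-12 - 80) = 6511/(-92) = -1/92*6511 = -6511/92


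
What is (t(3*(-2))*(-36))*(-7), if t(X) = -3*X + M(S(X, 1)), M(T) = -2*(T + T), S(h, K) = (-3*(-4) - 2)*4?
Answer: -35784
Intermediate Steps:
S(h, K) = 40 (S(h, K) = (12 - 2)*4 = 10*4 = 40)
M(T) = -4*T
t(X) = -160 - 3*X (t(X) = -3*X - 4*40 = -3*X - 160 = -160 - 3*X)
(t(3*(-2))*(-36))*(-7) = ((-160 - 9*(-2))*(-36))*(-7) = ((-160 - 3*(-6))*(-36))*(-7) = ((-160 + 18)*(-36))*(-7) = -142*(-36)*(-7) = 5112*(-7) = -35784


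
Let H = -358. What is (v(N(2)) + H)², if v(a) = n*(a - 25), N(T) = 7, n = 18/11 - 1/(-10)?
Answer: 458345281/3025 ≈ 1.5152e+5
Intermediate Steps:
n = 191/110 (n = 18*(1/11) - 1*(-⅒) = 18/11 + ⅒ = 191/110 ≈ 1.7364)
v(a) = -955/22 + 191*a/110 (v(a) = 191*(a - 25)/110 = 191*(-25 + a)/110 = -955/22 + 191*a/110)
(v(N(2)) + H)² = ((-955/22 + (191/110)*7) - 358)² = ((-955/22 + 1337/110) - 358)² = (-1719/55 - 358)² = (-21409/55)² = 458345281/3025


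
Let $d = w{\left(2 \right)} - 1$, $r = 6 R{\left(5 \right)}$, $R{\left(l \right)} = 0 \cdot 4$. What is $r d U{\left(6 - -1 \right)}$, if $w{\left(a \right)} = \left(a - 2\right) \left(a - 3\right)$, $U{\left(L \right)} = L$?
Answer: $0$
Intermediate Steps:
$R{\left(l \right)} = 0$
$w{\left(a \right)} = \left(-3 + a\right) \left(-2 + a\right)$ ($w{\left(a \right)} = \left(-2 + a\right) \left(-3 + a\right) = \left(-3 + a\right) \left(-2 + a\right)$)
$r = 0$ ($r = 6 \cdot 0 = 0$)
$d = -1$ ($d = \left(6 + 2^{2} - 10\right) - 1 = \left(6 + 4 - 10\right) - 1 = 0 - 1 = -1$)
$r d U{\left(6 - -1 \right)} = 0 \left(-1\right) \left(6 - -1\right) = 0 \left(6 + 1\right) = 0 \cdot 7 = 0$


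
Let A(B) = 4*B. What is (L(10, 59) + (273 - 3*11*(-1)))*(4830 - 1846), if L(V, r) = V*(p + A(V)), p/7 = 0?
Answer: 2106704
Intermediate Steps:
p = 0 (p = 7*0 = 0)
L(V, r) = 4*V² (L(V, r) = V*(0 + 4*V) = V*(4*V) = 4*V²)
(L(10, 59) + (273 - 3*11*(-1)))*(4830 - 1846) = (4*10² + (273 - 3*11*(-1)))*(4830 - 1846) = (4*100 + (273 - 33*(-1)))*2984 = (400 + (273 - 1*(-33)))*2984 = (400 + (273 + 33))*2984 = (400 + 306)*2984 = 706*2984 = 2106704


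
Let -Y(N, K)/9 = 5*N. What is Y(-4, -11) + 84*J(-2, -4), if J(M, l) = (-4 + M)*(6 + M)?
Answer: -1836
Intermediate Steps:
Y(N, K) = -45*N
Y(-4, -11) + 84*J(-2, -4) = -45*(-4) + 84*(-24 + (-2)² + 2*(-2)) = 180 + 84*(-24 + 4 - 4) = 180 + 84*(-24) = 180 - 2016 = -1836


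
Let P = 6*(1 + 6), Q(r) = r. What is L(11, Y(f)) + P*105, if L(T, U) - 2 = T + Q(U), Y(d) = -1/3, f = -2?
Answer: 13268/3 ≈ 4422.7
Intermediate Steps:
Y(d) = -⅓ (Y(d) = -1*⅓ = -⅓)
L(T, U) = 2 + T + U (L(T, U) = 2 + (T + U) = 2 + T + U)
P = 42 (P = 6*7 = 42)
L(11, Y(f)) + P*105 = (2 + 11 - ⅓) + 42*105 = 38/3 + 4410 = 13268/3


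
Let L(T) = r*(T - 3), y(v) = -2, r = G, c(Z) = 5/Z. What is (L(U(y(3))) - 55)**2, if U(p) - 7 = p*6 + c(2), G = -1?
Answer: 9801/4 ≈ 2450.3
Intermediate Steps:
r = -1
U(p) = 19/2 + 6*p (U(p) = 7 + (p*6 + 5/2) = 7 + (6*p + 5*(1/2)) = 7 + (6*p + 5/2) = 7 + (5/2 + 6*p) = 19/2 + 6*p)
L(T) = 3 - T (L(T) = -(T - 3) = -(-3 + T) = 3 - T)
(L(U(y(3))) - 55)**2 = ((3 - (19/2 + 6*(-2))) - 55)**2 = ((3 - (19/2 - 12)) - 55)**2 = ((3 - 1*(-5/2)) - 55)**2 = ((3 + 5/2) - 55)**2 = (11/2 - 55)**2 = (-99/2)**2 = 9801/4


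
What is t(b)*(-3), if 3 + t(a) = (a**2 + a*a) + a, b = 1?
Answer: 0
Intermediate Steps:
t(a) = -3 + a + 2*a**2 (t(a) = -3 + ((a**2 + a*a) + a) = -3 + ((a**2 + a**2) + a) = -3 + (2*a**2 + a) = -3 + (a + 2*a**2) = -3 + a + 2*a**2)
t(b)*(-3) = (-3 + 1 + 2*1**2)*(-3) = (-3 + 1 + 2*1)*(-3) = (-3 + 1 + 2)*(-3) = 0*(-3) = 0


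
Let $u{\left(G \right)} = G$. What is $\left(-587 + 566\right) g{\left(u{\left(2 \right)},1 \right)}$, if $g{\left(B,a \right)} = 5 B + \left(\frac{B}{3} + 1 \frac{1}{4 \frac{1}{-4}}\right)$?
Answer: $-203$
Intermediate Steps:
$g{\left(B,a \right)} = -1 + \frac{16 B}{3}$ ($g{\left(B,a \right)} = 5 B + \left(B \frac{1}{3} + 1 \frac{1}{4 \left(- \frac{1}{4}\right)}\right) = 5 B + \left(\frac{B}{3} + 1 \frac{1}{-1}\right) = 5 B + \left(\frac{B}{3} + 1 \left(-1\right)\right) = 5 B + \left(\frac{B}{3} - 1\right) = 5 B + \left(-1 + \frac{B}{3}\right) = -1 + \frac{16 B}{3}$)
$\left(-587 + 566\right) g{\left(u{\left(2 \right)},1 \right)} = \left(-587 + 566\right) \left(-1 + \frac{16}{3} \cdot 2\right) = - 21 \left(-1 + \frac{32}{3}\right) = \left(-21\right) \frac{29}{3} = -203$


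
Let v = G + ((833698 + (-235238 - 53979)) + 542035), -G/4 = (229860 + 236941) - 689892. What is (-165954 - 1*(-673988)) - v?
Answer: -1470846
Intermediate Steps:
G = 892364 (G = -4*((229860 + 236941) - 689892) = -4*(466801 - 689892) = -4*(-223091) = 892364)
v = 1978880 (v = 892364 + ((833698 + (-235238 - 53979)) + 542035) = 892364 + ((833698 - 289217) + 542035) = 892364 + (544481 + 542035) = 892364 + 1086516 = 1978880)
(-165954 - 1*(-673988)) - v = (-165954 - 1*(-673988)) - 1*1978880 = (-165954 + 673988) - 1978880 = 508034 - 1978880 = -1470846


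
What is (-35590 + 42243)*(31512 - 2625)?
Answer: 192185211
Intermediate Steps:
(-35590 + 42243)*(31512 - 2625) = 6653*28887 = 192185211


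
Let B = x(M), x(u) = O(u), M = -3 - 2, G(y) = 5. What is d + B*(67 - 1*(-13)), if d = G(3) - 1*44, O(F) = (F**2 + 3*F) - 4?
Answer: 441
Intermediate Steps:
O(F) = -4 + F**2 + 3*F
M = -5
x(u) = -4 + u**2 + 3*u
B = 6 (B = -4 + (-5)**2 + 3*(-5) = -4 + 25 - 15 = 6)
d = -39 (d = 5 - 1*44 = 5 - 44 = -39)
d + B*(67 - 1*(-13)) = -39 + 6*(67 - 1*(-13)) = -39 + 6*(67 + 13) = -39 + 6*80 = -39 + 480 = 441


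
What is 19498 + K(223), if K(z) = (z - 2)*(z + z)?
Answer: 118064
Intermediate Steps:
K(z) = 2*z*(-2 + z) (K(z) = (-2 + z)*(2*z) = 2*z*(-2 + z))
19498 + K(223) = 19498 + 2*223*(-2 + 223) = 19498 + 2*223*221 = 19498 + 98566 = 118064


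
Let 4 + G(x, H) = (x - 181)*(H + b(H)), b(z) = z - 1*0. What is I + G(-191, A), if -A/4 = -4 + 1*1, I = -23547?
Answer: -32479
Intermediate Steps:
b(z) = z (b(z) = z + 0 = z)
A = 12 (A = -4*(-4 + 1*1) = -4*(-4 + 1) = -4*(-3) = 12)
G(x, H) = -4 + 2*H*(-181 + x) (G(x, H) = -4 + (x - 181)*(H + H) = -4 + (-181 + x)*(2*H) = -4 + 2*H*(-181 + x))
I + G(-191, A) = -23547 + (-4 - 362*12 + 2*12*(-191)) = -23547 + (-4 - 4344 - 4584) = -23547 - 8932 = -32479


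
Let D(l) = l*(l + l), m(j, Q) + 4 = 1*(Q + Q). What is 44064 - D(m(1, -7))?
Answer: 43416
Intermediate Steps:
m(j, Q) = -4 + 2*Q (m(j, Q) = -4 + 1*(Q + Q) = -4 + 1*(2*Q) = -4 + 2*Q)
D(l) = 2*l² (D(l) = l*(2*l) = 2*l²)
44064 - D(m(1, -7)) = 44064 - 2*(-4 + 2*(-7))² = 44064 - 2*(-4 - 14)² = 44064 - 2*(-18)² = 44064 - 2*324 = 44064 - 1*648 = 44064 - 648 = 43416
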